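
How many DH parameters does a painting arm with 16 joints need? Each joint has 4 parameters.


Given: 16 joints, 4 DH parameters per joint (d, theta, a, alpha)
Total DH parameters = number_of_joints * 4
Total = 16 * 4
Total = 64

64


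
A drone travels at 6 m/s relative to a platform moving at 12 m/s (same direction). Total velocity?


Given: object velocity = 6 m/s, platform velocity = 12 m/s (same direction)
Using classical velocity addition: v_total = v_object + v_platform
v_total = 6 + 12
v_total = 18 m/s

18 m/s


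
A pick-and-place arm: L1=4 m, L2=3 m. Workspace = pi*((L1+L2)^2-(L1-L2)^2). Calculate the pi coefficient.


Given: L1 = 4, L2 = 3
(L1+L2)^2 = (7)^2 = 49
(L1-L2)^2 = (1)^2 = 1
Difference = 49 - 1 = 48
This equals 4*L1*L2 = 4*4*3 = 48
Workspace area = 48*pi

48


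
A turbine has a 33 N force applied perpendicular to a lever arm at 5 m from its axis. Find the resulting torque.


Given: F = 33 N, r = 5 m, angle = 90 deg (perpendicular)
Using tau = F * r * sin(90)
sin(90) = 1
tau = 33 * 5 * 1
tau = 165 Nm

165 Nm


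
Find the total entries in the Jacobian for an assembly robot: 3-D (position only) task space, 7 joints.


Given: task space dimension = 3, joints = 7
Jacobian is a 3 x 7 matrix
Total entries = rows * columns
Total = 3 * 7
Total = 21

21


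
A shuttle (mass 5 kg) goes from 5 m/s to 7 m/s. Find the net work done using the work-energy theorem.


Given: m = 5 kg, v0 = 5 m/s, v = 7 m/s
Using W = (1/2)*m*(v^2 - v0^2)
v^2 = 7^2 = 49
v0^2 = 5^2 = 25
v^2 - v0^2 = 49 - 25 = 24
W = (1/2)*5*24 = 60 J

60 J


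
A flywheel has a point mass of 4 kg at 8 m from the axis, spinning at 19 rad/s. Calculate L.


Given: m = 4 kg, r = 8 m, omega = 19 rad/s
For a point mass: I = m*r^2
I = 4*8^2 = 4*64 = 256
L = I*omega = 256*19
L = 4864 kg*m^2/s

4864 kg*m^2/s


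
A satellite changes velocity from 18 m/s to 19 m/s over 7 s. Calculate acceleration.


Given: initial velocity v0 = 18 m/s, final velocity v = 19 m/s, time t = 7 s
Using a = (v - v0) / t
a = (19 - 18) / 7
a = 1 / 7
a = 1/7 m/s^2

1/7 m/s^2


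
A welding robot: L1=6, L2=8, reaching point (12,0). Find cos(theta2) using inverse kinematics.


Given: L1 = 6, L2 = 8, target (x, y) = (12, 0)
Using cos(theta2) = (x^2 + y^2 - L1^2 - L2^2) / (2*L1*L2)
x^2 + y^2 = 12^2 + 0 = 144
L1^2 + L2^2 = 36 + 64 = 100
Numerator = 144 - 100 = 44
Denominator = 2*6*8 = 96
cos(theta2) = 44/96 = 11/24

11/24


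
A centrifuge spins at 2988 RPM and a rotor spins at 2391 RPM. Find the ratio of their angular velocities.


Given: RPM_A = 2988, RPM_B = 2391
omega = 2*pi*RPM/60, so omega_A/omega_B = RPM_A / RPM_B
omega_A/omega_B = 2988 / 2391
omega_A/omega_B = 996/797

996/797


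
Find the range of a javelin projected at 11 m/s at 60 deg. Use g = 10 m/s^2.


Given: v0 = 11 m/s, theta = 60 deg, g = 10 m/s^2
sin(2*60) = sin(120) = sqrt(3)/2
Using R = v0^2 * sin(2*theta) / g
R = 11^2 * (sqrt(3)/2) / 10
R = 121 * sqrt(3) / 20
R = 121/20*sqrt(3) m

121/20*sqrt(3) m


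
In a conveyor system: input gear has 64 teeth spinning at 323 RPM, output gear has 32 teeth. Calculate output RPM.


Given: N1 = 64 teeth, w1 = 323 RPM, N2 = 32 teeth
Using N1*w1 = N2*w2
w2 = N1*w1 / N2
w2 = 64*323 / 32
w2 = 20672 / 32
w2 = 646 RPM

646 RPM


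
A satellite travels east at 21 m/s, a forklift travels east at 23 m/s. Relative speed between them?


Given: v_A = 21 m/s east, v_B = 23 m/s east
Both move in the same direction; relative speed = |v_A - v_B|
|21 - 23| = |-2|
= 2 m/s

2 m/s


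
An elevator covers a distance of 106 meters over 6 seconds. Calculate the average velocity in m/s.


Given: distance d = 106 m, time t = 6 s
Using v = d / t
v = 106 / 6
v = 53/3 m/s

53/3 m/s


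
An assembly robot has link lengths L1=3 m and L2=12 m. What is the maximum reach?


Given: L1 = 3 m, L2 = 12 m
For a 2-link planar arm, max reach = L1 + L2 (fully extended)
Max reach = 3 + 12
Max reach = 15 m

15 m


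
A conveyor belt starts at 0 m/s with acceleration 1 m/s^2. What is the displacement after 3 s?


Given: v0 = 0 m/s, a = 1 m/s^2, t = 3 s
Using s = v0*t + (1/2)*a*t^2
s = 0*3 + (1/2)*1*3^2
s = 0 + (1/2)*9
s = 0 + 9/2
s = 9/2

9/2 m


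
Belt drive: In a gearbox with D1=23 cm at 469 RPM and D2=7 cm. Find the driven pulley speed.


Given: D1 = 23 cm, w1 = 469 RPM, D2 = 7 cm
Using D1*w1 = D2*w2
w2 = D1*w1 / D2
w2 = 23*469 / 7
w2 = 10787 / 7
w2 = 1541 RPM

1541 RPM


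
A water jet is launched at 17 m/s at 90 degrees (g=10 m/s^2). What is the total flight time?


Given: v0 = 17 m/s, theta = 90 deg, g = 10 m/s^2
sin(90) = 1
Using T = 2*v0*sin(theta) / g
T = 2*17*1 / 10
T = 34 / 10
T = 17/5 s

17/5 s


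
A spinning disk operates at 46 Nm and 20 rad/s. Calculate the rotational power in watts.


Given: tau = 46 Nm, omega = 20 rad/s
Using P = tau * omega
P = 46 * 20
P = 920 W

920 W


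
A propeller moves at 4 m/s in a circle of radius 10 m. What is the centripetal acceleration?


Given: v = 4 m/s, r = 10 m
Using a_c = v^2 / r
a_c = 4^2 / 10
a_c = 16 / 10
a_c = 8/5 m/s^2

8/5 m/s^2


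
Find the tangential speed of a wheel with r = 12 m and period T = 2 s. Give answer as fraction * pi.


Given: radius r = 12 m, period T = 2 s
Using v = 2*pi*r / T
v = 2*pi*12 / 2
v = 24*pi / 2
v = 12*pi m/s

12*pi m/s


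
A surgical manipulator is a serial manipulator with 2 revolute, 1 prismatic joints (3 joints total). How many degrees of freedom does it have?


Given: serial robot with 2 revolute, 1 prismatic joints
DOF contribution per joint type: revolute=1, prismatic=1, spherical=3, fixed=0
DOF = 2*1 + 1*1
DOF = 3

3


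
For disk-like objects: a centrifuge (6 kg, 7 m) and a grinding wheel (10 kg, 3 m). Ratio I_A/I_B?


Given: M1=6 kg, R1=7 m, M2=10 kg, R2=3 m
For a disk: I = (1/2)*M*R^2, so I_A/I_B = (M1*R1^2)/(M2*R2^2)
M1*R1^2 = 6*49 = 294
M2*R2^2 = 10*9 = 90
I_A/I_B = 294/90 = 49/15

49/15


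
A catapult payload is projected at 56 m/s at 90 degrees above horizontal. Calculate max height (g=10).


Given: v0 = 56 m/s, theta = 90 deg, g = 10 m/s^2
sin^2(90) = 1
Using H = v0^2 * sin^2(theta) / (2*g)
H = 56^2 * 1 / (2*10)
H = 3136 * 1 / 20
H = 3136 / 20
H = 784/5 m

784/5 m


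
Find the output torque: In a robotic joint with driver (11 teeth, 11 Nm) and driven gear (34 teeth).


Given: N1 = 11, N2 = 34, T1 = 11 Nm
Using T2/T1 = N2/N1
T2 = T1 * N2 / N1
T2 = 11 * 34 / 11
T2 = 374 / 11
T2 = 34 Nm

34 Nm


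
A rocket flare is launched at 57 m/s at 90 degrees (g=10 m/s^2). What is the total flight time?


Given: v0 = 57 m/s, theta = 90 deg, g = 10 m/s^2
sin(90) = 1
Using T = 2*v0*sin(theta) / g
T = 2*57*1 / 10
T = 114 / 10
T = 57/5 s

57/5 s


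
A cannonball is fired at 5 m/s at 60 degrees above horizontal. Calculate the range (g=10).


Given: v0 = 5 m/s, theta = 60 deg, g = 10 m/s^2
sin(2*60) = sin(120) = sqrt(3)/2
Using R = v0^2 * sin(2*theta) / g
R = 5^2 * (sqrt(3)/2) / 10
R = 25 * sqrt(3) / 20
R = 5/4*sqrt(3) m

5/4*sqrt(3) m


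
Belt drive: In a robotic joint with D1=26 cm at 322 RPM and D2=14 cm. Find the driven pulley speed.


Given: D1 = 26 cm, w1 = 322 RPM, D2 = 14 cm
Using D1*w1 = D2*w2
w2 = D1*w1 / D2
w2 = 26*322 / 14
w2 = 8372 / 14
w2 = 598 RPM

598 RPM


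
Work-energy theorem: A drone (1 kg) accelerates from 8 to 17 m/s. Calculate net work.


Given: m = 1 kg, v0 = 8 m/s, v = 17 m/s
Using W = (1/2)*m*(v^2 - v0^2)
v^2 = 17^2 = 289
v0^2 = 8^2 = 64
v^2 - v0^2 = 289 - 64 = 225
W = (1/2)*1*225 = 225/2 J

225/2 J


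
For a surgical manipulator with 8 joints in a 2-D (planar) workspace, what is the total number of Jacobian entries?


Given: task space dimension = 2, joints = 8
Jacobian is a 2 x 8 matrix
Total entries = rows * columns
Total = 2 * 8
Total = 16

16


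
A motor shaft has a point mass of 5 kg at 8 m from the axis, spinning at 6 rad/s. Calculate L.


Given: m = 5 kg, r = 8 m, omega = 6 rad/s
For a point mass: I = m*r^2
I = 5*8^2 = 5*64 = 320
L = I*omega = 320*6
L = 1920 kg*m^2/s

1920 kg*m^2/s


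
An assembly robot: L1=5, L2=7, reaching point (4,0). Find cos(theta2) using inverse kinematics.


Given: L1 = 5, L2 = 7, target (x, y) = (4, 0)
Using cos(theta2) = (x^2 + y^2 - L1^2 - L2^2) / (2*L1*L2)
x^2 + y^2 = 4^2 + 0 = 16
L1^2 + L2^2 = 25 + 49 = 74
Numerator = 16 - 74 = -58
Denominator = 2*5*7 = 70
cos(theta2) = -58/70 = -29/35

-29/35


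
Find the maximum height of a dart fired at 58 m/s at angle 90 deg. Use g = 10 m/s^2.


Given: v0 = 58 m/s, theta = 90 deg, g = 10 m/s^2
sin^2(90) = 1
Using H = v0^2 * sin^2(theta) / (2*g)
H = 58^2 * 1 / (2*10)
H = 3364 * 1 / 20
H = 3364 / 20
H = 841/5 m

841/5 m


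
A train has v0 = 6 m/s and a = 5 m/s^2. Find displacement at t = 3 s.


Given: v0 = 6 m/s, a = 5 m/s^2, t = 3 s
Using s = v0*t + (1/2)*a*t^2
s = 6*3 + (1/2)*5*3^2
s = 18 + (1/2)*45
s = 18 + 45/2
s = 81/2

81/2 m


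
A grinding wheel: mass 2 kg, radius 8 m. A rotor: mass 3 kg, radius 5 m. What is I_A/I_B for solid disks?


Given: M1=2 kg, R1=8 m, M2=3 kg, R2=5 m
For a disk: I = (1/2)*M*R^2, so I_A/I_B = (M1*R1^2)/(M2*R2^2)
M1*R1^2 = 2*64 = 128
M2*R2^2 = 3*25 = 75
I_A/I_B = 128/75 = 128/75

128/75


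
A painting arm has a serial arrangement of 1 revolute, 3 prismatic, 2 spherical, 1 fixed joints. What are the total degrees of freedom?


Given: serial robot with 1 revolute, 3 prismatic, 2 spherical, 1 fixed joints
DOF contribution per joint type: revolute=1, prismatic=1, spherical=3, fixed=0
DOF = 1*1 + 3*1 + 2*3 + 1*0
DOF = 10

10


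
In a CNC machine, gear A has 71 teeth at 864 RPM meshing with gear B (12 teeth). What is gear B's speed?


Given: N1 = 71 teeth, w1 = 864 RPM, N2 = 12 teeth
Using N1*w1 = N2*w2
w2 = N1*w1 / N2
w2 = 71*864 / 12
w2 = 61344 / 12
w2 = 5112 RPM

5112 RPM


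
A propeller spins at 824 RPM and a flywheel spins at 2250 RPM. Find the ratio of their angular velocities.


Given: RPM_A = 824, RPM_B = 2250
omega = 2*pi*RPM/60, so omega_A/omega_B = RPM_A / RPM_B
omega_A/omega_B = 824 / 2250
omega_A/omega_B = 412/1125

412/1125


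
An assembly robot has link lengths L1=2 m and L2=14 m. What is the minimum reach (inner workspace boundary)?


Given: L1 = 2 m, L2 = 14 m
For a 2-link planar arm, min reach = |L1 - L2| (second link folded back)
Min reach = |2 - 14|
Min reach = 12 m

12 m


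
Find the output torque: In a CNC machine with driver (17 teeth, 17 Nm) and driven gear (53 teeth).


Given: N1 = 17, N2 = 53, T1 = 17 Nm
Using T2/T1 = N2/N1
T2 = T1 * N2 / N1
T2 = 17 * 53 / 17
T2 = 901 / 17
T2 = 53 Nm

53 Nm


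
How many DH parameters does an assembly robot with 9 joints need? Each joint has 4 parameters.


Given: 9 joints, 4 DH parameters per joint (d, theta, a, alpha)
Total DH parameters = number_of_joints * 4
Total = 9 * 4
Total = 36

36


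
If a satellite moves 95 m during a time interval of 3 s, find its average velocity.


Given: distance d = 95 m, time t = 3 s
Using v = d / t
v = 95 / 3
v = 95/3 m/s

95/3 m/s


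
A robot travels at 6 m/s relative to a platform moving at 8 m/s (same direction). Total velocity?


Given: object velocity = 6 m/s, platform velocity = 8 m/s (same direction)
Using classical velocity addition: v_total = v_object + v_platform
v_total = 6 + 8
v_total = 14 m/s

14 m/s


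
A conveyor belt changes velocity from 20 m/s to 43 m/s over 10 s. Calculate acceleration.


Given: initial velocity v0 = 20 m/s, final velocity v = 43 m/s, time t = 10 s
Using a = (v - v0) / t
a = (43 - 20) / 10
a = 23 / 10
a = 23/10 m/s^2

23/10 m/s^2


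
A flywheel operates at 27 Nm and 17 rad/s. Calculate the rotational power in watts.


Given: tau = 27 Nm, omega = 17 rad/s
Using P = tau * omega
P = 27 * 17
P = 459 W

459 W


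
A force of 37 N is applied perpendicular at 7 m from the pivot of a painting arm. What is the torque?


Given: F = 37 N, r = 7 m, angle = 90 deg (perpendicular)
Using tau = F * r * sin(90)
sin(90) = 1
tau = 37 * 7 * 1
tau = 259 Nm

259 Nm


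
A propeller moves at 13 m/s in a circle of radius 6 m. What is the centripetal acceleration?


Given: v = 13 m/s, r = 6 m
Using a_c = v^2 / r
a_c = 13^2 / 6
a_c = 169 / 6
a_c = 169/6 m/s^2

169/6 m/s^2


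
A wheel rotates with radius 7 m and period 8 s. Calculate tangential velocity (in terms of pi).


Given: radius r = 7 m, period T = 8 s
Using v = 2*pi*r / T
v = 2*pi*7 / 8
v = 14*pi / 8
v = 7/4*pi m/s

7/4*pi m/s


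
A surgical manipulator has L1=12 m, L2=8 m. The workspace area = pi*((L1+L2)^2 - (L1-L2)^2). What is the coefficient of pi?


Given: L1 = 12, L2 = 8
(L1+L2)^2 = (20)^2 = 400
(L1-L2)^2 = (4)^2 = 16
Difference = 400 - 16 = 384
This equals 4*L1*L2 = 4*12*8 = 384
Workspace area = 384*pi

384


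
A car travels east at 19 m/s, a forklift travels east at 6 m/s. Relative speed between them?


Given: v_A = 19 m/s east, v_B = 6 m/s east
Both move in the same direction; relative speed = |v_A - v_B|
|19 - 6| = |13|
= 13 m/s

13 m/s


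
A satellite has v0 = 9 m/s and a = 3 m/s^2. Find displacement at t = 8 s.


Given: v0 = 9 m/s, a = 3 m/s^2, t = 8 s
Using s = v0*t + (1/2)*a*t^2
s = 9*8 + (1/2)*3*8^2
s = 72 + (1/2)*192
s = 72 + 96
s = 168

168 m


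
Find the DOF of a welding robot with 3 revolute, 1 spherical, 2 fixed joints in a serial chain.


Given: serial robot with 3 revolute, 1 spherical, 2 fixed joints
DOF contribution per joint type: revolute=1, prismatic=1, spherical=3, fixed=0
DOF = 3*1 + 1*3 + 2*0
DOF = 6

6


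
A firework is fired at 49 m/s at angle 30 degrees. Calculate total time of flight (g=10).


Given: v0 = 49 m/s, theta = 30 deg, g = 10 m/s^2
sin(30) = 1/2
Using T = 2*v0*sin(theta) / g
T = 2*49*1/2 / 10
T = 49 / 10
T = 49/10 s

49/10 s


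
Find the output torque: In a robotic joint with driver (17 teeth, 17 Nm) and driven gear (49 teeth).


Given: N1 = 17, N2 = 49, T1 = 17 Nm
Using T2/T1 = N2/N1
T2 = T1 * N2 / N1
T2 = 17 * 49 / 17
T2 = 833 / 17
T2 = 49 Nm

49 Nm


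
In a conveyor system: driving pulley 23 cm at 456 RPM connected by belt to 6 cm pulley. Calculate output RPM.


Given: D1 = 23 cm, w1 = 456 RPM, D2 = 6 cm
Using D1*w1 = D2*w2
w2 = D1*w1 / D2
w2 = 23*456 / 6
w2 = 10488 / 6
w2 = 1748 RPM

1748 RPM


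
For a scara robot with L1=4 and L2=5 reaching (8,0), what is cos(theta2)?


Given: L1 = 4, L2 = 5, target (x, y) = (8, 0)
Using cos(theta2) = (x^2 + y^2 - L1^2 - L2^2) / (2*L1*L2)
x^2 + y^2 = 8^2 + 0 = 64
L1^2 + L2^2 = 16 + 25 = 41
Numerator = 64 - 41 = 23
Denominator = 2*4*5 = 40
cos(theta2) = 23/40 = 23/40

23/40


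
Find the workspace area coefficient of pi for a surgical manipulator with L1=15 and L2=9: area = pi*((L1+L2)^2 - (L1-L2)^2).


Given: L1 = 15, L2 = 9
(L1+L2)^2 = (24)^2 = 576
(L1-L2)^2 = (6)^2 = 36
Difference = 576 - 36 = 540
This equals 4*L1*L2 = 4*15*9 = 540
Workspace area = 540*pi

540


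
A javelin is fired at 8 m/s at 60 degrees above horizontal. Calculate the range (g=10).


Given: v0 = 8 m/s, theta = 60 deg, g = 10 m/s^2
sin(2*60) = sin(120) = sqrt(3)/2
Using R = v0^2 * sin(2*theta) / g
R = 8^2 * (sqrt(3)/2) / 10
R = 64 * sqrt(3) / 20
R = 16/5*sqrt(3) m

16/5*sqrt(3) m


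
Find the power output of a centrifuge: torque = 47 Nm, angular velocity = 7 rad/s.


Given: tau = 47 Nm, omega = 7 rad/s
Using P = tau * omega
P = 47 * 7
P = 329 W

329 W


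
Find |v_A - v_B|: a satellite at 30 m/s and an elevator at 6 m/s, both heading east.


Given: v_A = 30 m/s east, v_B = 6 m/s east
Both move in the same direction; relative speed = |v_A - v_B|
|30 - 6| = |24|
= 24 m/s

24 m/s


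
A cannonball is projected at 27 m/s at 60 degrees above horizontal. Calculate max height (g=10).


Given: v0 = 27 m/s, theta = 60 deg, g = 10 m/s^2
sin^2(60) = 3/4
Using H = v0^2 * sin^2(theta) / (2*g)
H = 27^2 * 3/4 / (2*10)
H = 729 * 3/4 / 20
H = 2187/4 / 20
H = 2187/80 m

2187/80 m


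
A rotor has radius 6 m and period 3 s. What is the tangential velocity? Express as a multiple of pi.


Given: radius r = 6 m, period T = 3 s
Using v = 2*pi*r / T
v = 2*pi*6 / 3
v = 12*pi / 3
v = 4*pi m/s

4*pi m/s


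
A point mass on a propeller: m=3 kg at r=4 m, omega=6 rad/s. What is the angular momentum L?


Given: m = 3 kg, r = 4 m, omega = 6 rad/s
For a point mass: I = m*r^2
I = 3*4^2 = 3*16 = 48
L = I*omega = 48*6
L = 288 kg*m^2/s

288 kg*m^2/s


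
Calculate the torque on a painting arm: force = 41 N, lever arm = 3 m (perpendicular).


Given: F = 41 N, r = 3 m, angle = 90 deg (perpendicular)
Using tau = F * r * sin(90)
sin(90) = 1
tau = 41 * 3 * 1
tau = 123 Nm

123 Nm


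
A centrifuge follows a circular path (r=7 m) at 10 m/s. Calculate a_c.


Given: v = 10 m/s, r = 7 m
Using a_c = v^2 / r
a_c = 10^2 / 7
a_c = 100 / 7
a_c = 100/7 m/s^2

100/7 m/s^2


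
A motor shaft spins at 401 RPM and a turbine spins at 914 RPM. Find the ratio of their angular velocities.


Given: RPM_A = 401, RPM_B = 914
omega = 2*pi*RPM/60, so omega_A/omega_B = RPM_A / RPM_B
omega_A/omega_B = 401 / 914
omega_A/omega_B = 401/914

401/914


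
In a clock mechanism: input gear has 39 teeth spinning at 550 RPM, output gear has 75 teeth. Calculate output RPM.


Given: N1 = 39 teeth, w1 = 550 RPM, N2 = 75 teeth
Using N1*w1 = N2*w2
w2 = N1*w1 / N2
w2 = 39*550 / 75
w2 = 21450 / 75
w2 = 286 RPM

286 RPM


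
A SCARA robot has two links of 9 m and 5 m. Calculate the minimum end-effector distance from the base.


Given: L1 = 9 m, L2 = 5 m
For a 2-link planar arm, min reach = |L1 - L2| (second link folded back)
Min reach = |9 - 5|
Min reach = 4 m

4 m


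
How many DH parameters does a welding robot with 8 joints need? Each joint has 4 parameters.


Given: 8 joints, 4 DH parameters per joint (d, theta, a, alpha)
Total DH parameters = number_of_joints * 4
Total = 8 * 4
Total = 32

32


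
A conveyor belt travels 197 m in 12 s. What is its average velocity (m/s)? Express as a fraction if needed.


Given: distance d = 197 m, time t = 12 s
Using v = d / t
v = 197 / 12
v = 197/12 m/s

197/12 m/s


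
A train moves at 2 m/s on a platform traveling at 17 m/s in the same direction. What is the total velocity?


Given: object velocity = 2 m/s, platform velocity = 17 m/s (same direction)
Using classical velocity addition: v_total = v_object + v_platform
v_total = 2 + 17
v_total = 19 m/s

19 m/s


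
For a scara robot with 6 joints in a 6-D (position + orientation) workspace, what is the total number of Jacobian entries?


Given: task space dimension = 6, joints = 6
Jacobian is a 6 x 6 matrix
Total entries = rows * columns
Total = 6 * 6
Total = 36

36


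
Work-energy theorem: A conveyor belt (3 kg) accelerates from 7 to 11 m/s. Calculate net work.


Given: m = 3 kg, v0 = 7 m/s, v = 11 m/s
Using W = (1/2)*m*(v^2 - v0^2)
v^2 = 11^2 = 121
v0^2 = 7^2 = 49
v^2 - v0^2 = 121 - 49 = 72
W = (1/2)*3*72 = 108 J

108 J


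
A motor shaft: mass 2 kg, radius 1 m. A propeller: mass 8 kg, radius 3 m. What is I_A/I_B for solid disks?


Given: M1=2 kg, R1=1 m, M2=8 kg, R2=3 m
For a disk: I = (1/2)*M*R^2, so I_A/I_B = (M1*R1^2)/(M2*R2^2)
M1*R1^2 = 2*1 = 2
M2*R2^2 = 8*9 = 72
I_A/I_B = 2/72 = 1/36

1/36


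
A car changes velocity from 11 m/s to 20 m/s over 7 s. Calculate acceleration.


Given: initial velocity v0 = 11 m/s, final velocity v = 20 m/s, time t = 7 s
Using a = (v - v0) / t
a = (20 - 11) / 7
a = 9 / 7
a = 9/7 m/s^2

9/7 m/s^2


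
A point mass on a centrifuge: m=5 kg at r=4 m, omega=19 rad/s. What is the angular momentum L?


Given: m = 5 kg, r = 4 m, omega = 19 rad/s
For a point mass: I = m*r^2
I = 5*4^2 = 5*16 = 80
L = I*omega = 80*19
L = 1520 kg*m^2/s

1520 kg*m^2/s


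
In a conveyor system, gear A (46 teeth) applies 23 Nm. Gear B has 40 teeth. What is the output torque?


Given: N1 = 46, N2 = 40, T1 = 23 Nm
Using T2/T1 = N2/N1
T2 = T1 * N2 / N1
T2 = 23 * 40 / 46
T2 = 920 / 46
T2 = 20 Nm

20 Nm


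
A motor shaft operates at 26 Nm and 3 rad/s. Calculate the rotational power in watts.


Given: tau = 26 Nm, omega = 3 rad/s
Using P = tau * omega
P = 26 * 3
P = 78 W

78 W


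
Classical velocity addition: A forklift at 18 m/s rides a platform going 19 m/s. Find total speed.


Given: object velocity = 18 m/s, platform velocity = 19 m/s (same direction)
Using classical velocity addition: v_total = v_object + v_platform
v_total = 18 + 19
v_total = 37 m/s

37 m/s


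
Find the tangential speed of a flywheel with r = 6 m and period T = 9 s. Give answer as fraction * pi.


Given: radius r = 6 m, period T = 9 s
Using v = 2*pi*r / T
v = 2*pi*6 / 9
v = 12*pi / 9
v = 4/3*pi m/s

4/3*pi m/s


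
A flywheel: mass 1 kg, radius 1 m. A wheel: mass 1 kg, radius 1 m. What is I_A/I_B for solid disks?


Given: M1=1 kg, R1=1 m, M2=1 kg, R2=1 m
For a disk: I = (1/2)*M*R^2, so I_A/I_B = (M1*R1^2)/(M2*R2^2)
M1*R1^2 = 1*1 = 1
M2*R2^2 = 1*1 = 1
I_A/I_B = 1/1 = 1

1


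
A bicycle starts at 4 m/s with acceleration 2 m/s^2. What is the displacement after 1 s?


Given: v0 = 4 m/s, a = 2 m/s^2, t = 1 s
Using s = v0*t + (1/2)*a*t^2
s = 4*1 + (1/2)*2*1^2
s = 4 + (1/2)*2
s = 4 + 1
s = 5

5 m


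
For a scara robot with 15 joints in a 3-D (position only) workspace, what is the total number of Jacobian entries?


Given: task space dimension = 3, joints = 15
Jacobian is a 3 x 15 matrix
Total entries = rows * columns
Total = 3 * 15
Total = 45

45


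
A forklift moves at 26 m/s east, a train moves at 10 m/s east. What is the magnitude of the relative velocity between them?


Given: v_A = 26 m/s east, v_B = 10 m/s east
Both move in the same direction; relative speed = |v_A - v_B|
|26 - 10| = |16|
= 16 m/s

16 m/s


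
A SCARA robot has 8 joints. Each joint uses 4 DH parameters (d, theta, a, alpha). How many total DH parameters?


Given: 8 joints, 4 DH parameters per joint (d, theta, a, alpha)
Total DH parameters = number_of_joints * 4
Total = 8 * 4
Total = 32

32


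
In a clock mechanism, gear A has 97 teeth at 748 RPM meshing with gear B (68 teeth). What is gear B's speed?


Given: N1 = 97 teeth, w1 = 748 RPM, N2 = 68 teeth
Using N1*w1 = N2*w2
w2 = N1*w1 / N2
w2 = 97*748 / 68
w2 = 72556 / 68
w2 = 1067 RPM

1067 RPM


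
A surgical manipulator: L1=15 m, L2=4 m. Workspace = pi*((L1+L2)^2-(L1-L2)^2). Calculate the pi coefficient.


Given: L1 = 15, L2 = 4
(L1+L2)^2 = (19)^2 = 361
(L1-L2)^2 = (11)^2 = 121
Difference = 361 - 121 = 240
This equals 4*L1*L2 = 4*15*4 = 240
Workspace area = 240*pi

240


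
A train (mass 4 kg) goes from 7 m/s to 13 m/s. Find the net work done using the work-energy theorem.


Given: m = 4 kg, v0 = 7 m/s, v = 13 m/s
Using W = (1/2)*m*(v^2 - v0^2)
v^2 = 13^2 = 169
v0^2 = 7^2 = 49
v^2 - v0^2 = 169 - 49 = 120
W = (1/2)*4*120 = 240 J

240 J


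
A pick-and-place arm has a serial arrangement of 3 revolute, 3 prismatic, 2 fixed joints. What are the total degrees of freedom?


Given: serial robot with 3 revolute, 3 prismatic, 2 fixed joints
DOF contribution per joint type: revolute=1, prismatic=1, spherical=3, fixed=0
DOF = 3*1 + 3*1 + 2*0
DOF = 6

6


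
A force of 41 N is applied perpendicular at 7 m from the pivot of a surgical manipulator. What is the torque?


Given: F = 41 N, r = 7 m, angle = 90 deg (perpendicular)
Using tau = F * r * sin(90)
sin(90) = 1
tau = 41 * 7 * 1
tau = 287 Nm

287 Nm


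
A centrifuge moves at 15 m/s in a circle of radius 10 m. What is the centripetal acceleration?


Given: v = 15 m/s, r = 10 m
Using a_c = v^2 / r
a_c = 15^2 / 10
a_c = 225 / 10
a_c = 45/2 m/s^2

45/2 m/s^2


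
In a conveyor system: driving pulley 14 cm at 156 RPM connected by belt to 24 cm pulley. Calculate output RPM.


Given: D1 = 14 cm, w1 = 156 RPM, D2 = 24 cm
Using D1*w1 = D2*w2
w2 = D1*w1 / D2
w2 = 14*156 / 24
w2 = 2184 / 24
w2 = 91 RPM

91 RPM


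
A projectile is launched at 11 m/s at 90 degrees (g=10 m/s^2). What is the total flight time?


Given: v0 = 11 m/s, theta = 90 deg, g = 10 m/s^2
sin(90) = 1
Using T = 2*v0*sin(theta) / g
T = 2*11*1 / 10
T = 22 / 10
T = 11/5 s

11/5 s


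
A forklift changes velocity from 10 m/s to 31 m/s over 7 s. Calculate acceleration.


Given: initial velocity v0 = 10 m/s, final velocity v = 31 m/s, time t = 7 s
Using a = (v - v0) / t
a = (31 - 10) / 7
a = 21 / 7
a = 3 m/s^2

3 m/s^2


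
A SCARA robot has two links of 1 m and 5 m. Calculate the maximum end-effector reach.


Given: L1 = 1 m, L2 = 5 m
For a 2-link planar arm, max reach = L1 + L2 (fully extended)
Max reach = 1 + 5
Max reach = 6 m

6 m


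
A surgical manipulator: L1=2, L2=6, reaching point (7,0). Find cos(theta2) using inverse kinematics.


Given: L1 = 2, L2 = 6, target (x, y) = (7, 0)
Using cos(theta2) = (x^2 + y^2 - L1^2 - L2^2) / (2*L1*L2)
x^2 + y^2 = 7^2 + 0 = 49
L1^2 + L2^2 = 4 + 36 = 40
Numerator = 49 - 40 = 9
Denominator = 2*2*6 = 24
cos(theta2) = 9/24 = 3/8

3/8


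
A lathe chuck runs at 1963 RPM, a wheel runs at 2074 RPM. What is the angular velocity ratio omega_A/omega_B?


Given: RPM_A = 1963, RPM_B = 2074
omega = 2*pi*RPM/60, so omega_A/omega_B = RPM_A / RPM_B
omega_A/omega_B = 1963 / 2074
omega_A/omega_B = 1963/2074

1963/2074


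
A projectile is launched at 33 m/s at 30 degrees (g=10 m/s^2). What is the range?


Given: v0 = 33 m/s, theta = 30 deg, g = 10 m/s^2
sin(2*30) = sin(60) = sqrt(3)/2
Using R = v0^2 * sin(2*theta) / g
R = 33^2 * (sqrt(3)/2) / 10
R = 1089 * sqrt(3) / 20
R = 1089/20*sqrt(3) m

1089/20*sqrt(3) m


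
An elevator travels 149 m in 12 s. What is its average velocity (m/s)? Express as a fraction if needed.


Given: distance d = 149 m, time t = 12 s
Using v = d / t
v = 149 / 12
v = 149/12 m/s

149/12 m/s


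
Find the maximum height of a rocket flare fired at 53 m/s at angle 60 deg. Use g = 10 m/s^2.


Given: v0 = 53 m/s, theta = 60 deg, g = 10 m/s^2
sin^2(60) = 3/4
Using H = v0^2 * sin^2(theta) / (2*g)
H = 53^2 * 3/4 / (2*10)
H = 2809 * 3/4 / 20
H = 8427/4 / 20
H = 8427/80 m

8427/80 m


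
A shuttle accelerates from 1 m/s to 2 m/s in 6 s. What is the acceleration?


Given: initial velocity v0 = 1 m/s, final velocity v = 2 m/s, time t = 6 s
Using a = (v - v0) / t
a = (2 - 1) / 6
a = 1 / 6
a = 1/6 m/s^2

1/6 m/s^2


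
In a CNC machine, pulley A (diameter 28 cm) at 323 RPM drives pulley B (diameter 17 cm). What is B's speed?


Given: D1 = 28 cm, w1 = 323 RPM, D2 = 17 cm
Using D1*w1 = D2*w2
w2 = D1*w1 / D2
w2 = 28*323 / 17
w2 = 9044 / 17
w2 = 532 RPM

532 RPM


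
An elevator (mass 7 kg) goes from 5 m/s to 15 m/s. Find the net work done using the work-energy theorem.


Given: m = 7 kg, v0 = 5 m/s, v = 15 m/s
Using W = (1/2)*m*(v^2 - v0^2)
v^2 = 15^2 = 225
v0^2 = 5^2 = 25
v^2 - v0^2 = 225 - 25 = 200
W = (1/2)*7*200 = 700 J

700 J


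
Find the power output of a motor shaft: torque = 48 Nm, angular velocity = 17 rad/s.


Given: tau = 48 Nm, omega = 17 rad/s
Using P = tau * omega
P = 48 * 17
P = 816 W

816 W


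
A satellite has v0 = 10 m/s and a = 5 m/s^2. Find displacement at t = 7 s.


Given: v0 = 10 m/s, a = 5 m/s^2, t = 7 s
Using s = v0*t + (1/2)*a*t^2
s = 10*7 + (1/2)*5*7^2
s = 70 + (1/2)*245
s = 70 + 245/2
s = 385/2

385/2 m


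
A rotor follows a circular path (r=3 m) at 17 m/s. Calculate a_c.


Given: v = 17 m/s, r = 3 m
Using a_c = v^2 / r
a_c = 17^2 / 3
a_c = 289 / 3
a_c = 289/3 m/s^2

289/3 m/s^2


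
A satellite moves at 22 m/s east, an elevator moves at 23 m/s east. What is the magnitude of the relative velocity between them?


Given: v_A = 22 m/s east, v_B = 23 m/s east
Both move in the same direction; relative speed = |v_A - v_B|
|22 - 23| = |-1|
= 1 m/s

1 m/s


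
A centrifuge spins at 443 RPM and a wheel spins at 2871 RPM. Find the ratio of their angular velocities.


Given: RPM_A = 443, RPM_B = 2871
omega = 2*pi*RPM/60, so omega_A/omega_B = RPM_A / RPM_B
omega_A/omega_B = 443 / 2871
omega_A/omega_B = 443/2871

443/2871


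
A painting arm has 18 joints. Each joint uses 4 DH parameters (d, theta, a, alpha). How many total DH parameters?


Given: 18 joints, 4 DH parameters per joint (d, theta, a, alpha)
Total DH parameters = number_of_joints * 4
Total = 18 * 4
Total = 72

72


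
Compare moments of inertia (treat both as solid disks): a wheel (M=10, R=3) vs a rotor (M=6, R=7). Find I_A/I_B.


Given: M1=10 kg, R1=3 m, M2=6 kg, R2=7 m
For a disk: I = (1/2)*M*R^2, so I_A/I_B = (M1*R1^2)/(M2*R2^2)
M1*R1^2 = 10*9 = 90
M2*R2^2 = 6*49 = 294
I_A/I_B = 90/294 = 15/49

15/49


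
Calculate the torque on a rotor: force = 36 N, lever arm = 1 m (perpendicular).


Given: F = 36 N, r = 1 m, angle = 90 deg (perpendicular)
Using tau = F * r * sin(90)
sin(90) = 1
tau = 36 * 1 * 1
tau = 36 Nm

36 Nm


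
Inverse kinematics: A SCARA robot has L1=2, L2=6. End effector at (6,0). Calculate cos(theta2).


Given: L1 = 2, L2 = 6, target (x, y) = (6, 0)
Using cos(theta2) = (x^2 + y^2 - L1^2 - L2^2) / (2*L1*L2)
x^2 + y^2 = 6^2 + 0 = 36
L1^2 + L2^2 = 4 + 36 = 40
Numerator = 36 - 40 = -4
Denominator = 2*2*6 = 24
cos(theta2) = -4/24 = -1/6

-1/6


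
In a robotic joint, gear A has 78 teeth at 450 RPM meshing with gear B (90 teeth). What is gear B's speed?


Given: N1 = 78 teeth, w1 = 450 RPM, N2 = 90 teeth
Using N1*w1 = N2*w2
w2 = N1*w1 / N2
w2 = 78*450 / 90
w2 = 35100 / 90
w2 = 390 RPM

390 RPM


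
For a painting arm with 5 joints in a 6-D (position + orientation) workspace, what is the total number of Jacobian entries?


Given: task space dimension = 6, joints = 5
Jacobian is a 6 x 5 matrix
Total entries = rows * columns
Total = 6 * 5
Total = 30

30


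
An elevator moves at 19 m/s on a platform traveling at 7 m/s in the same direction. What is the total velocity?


Given: object velocity = 19 m/s, platform velocity = 7 m/s (same direction)
Using classical velocity addition: v_total = v_object + v_platform
v_total = 19 + 7
v_total = 26 m/s

26 m/s


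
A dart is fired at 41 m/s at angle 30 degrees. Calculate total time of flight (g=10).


Given: v0 = 41 m/s, theta = 30 deg, g = 10 m/s^2
sin(30) = 1/2
Using T = 2*v0*sin(theta) / g
T = 2*41*1/2 / 10
T = 41 / 10
T = 41/10 s

41/10 s


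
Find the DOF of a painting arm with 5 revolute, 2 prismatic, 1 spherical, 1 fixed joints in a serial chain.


Given: serial robot with 5 revolute, 2 prismatic, 1 spherical, 1 fixed joints
DOF contribution per joint type: revolute=1, prismatic=1, spherical=3, fixed=0
DOF = 5*1 + 2*1 + 1*3 + 1*0
DOF = 10

10


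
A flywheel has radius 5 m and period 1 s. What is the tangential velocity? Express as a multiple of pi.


Given: radius r = 5 m, period T = 1 s
Using v = 2*pi*r / T
v = 2*pi*5 / 1
v = 10*pi / 1
v = 10*pi m/s

10*pi m/s


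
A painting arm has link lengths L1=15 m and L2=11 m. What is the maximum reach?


Given: L1 = 15 m, L2 = 11 m
For a 2-link planar arm, max reach = L1 + L2 (fully extended)
Max reach = 15 + 11
Max reach = 26 m

26 m


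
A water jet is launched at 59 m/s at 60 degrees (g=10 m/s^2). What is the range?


Given: v0 = 59 m/s, theta = 60 deg, g = 10 m/s^2
sin(2*60) = sin(120) = sqrt(3)/2
Using R = v0^2 * sin(2*theta) / g
R = 59^2 * (sqrt(3)/2) / 10
R = 3481 * sqrt(3) / 20
R = 3481/20*sqrt(3) m

3481/20*sqrt(3) m


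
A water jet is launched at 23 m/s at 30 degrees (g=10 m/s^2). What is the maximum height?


Given: v0 = 23 m/s, theta = 30 deg, g = 10 m/s^2
sin^2(30) = 1/4
Using H = v0^2 * sin^2(theta) / (2*g)
H = 23^2 * 1/4 / (2*10)
H = 529 * 1/4 / 20
H = 529/4 / 20
H = 529/80 m

529/80 m


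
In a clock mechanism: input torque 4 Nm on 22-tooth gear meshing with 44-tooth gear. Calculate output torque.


Given: N1 = 22, N2 = 44, T1 = 4 Nm
Using T2/T1 = N2/N1
T2 = T1 * N2 / N1
T2 = 4 * 44 / 22
T2 = 176 / 22
T2 = 8 Nm

8 Nm


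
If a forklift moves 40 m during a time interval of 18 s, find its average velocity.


Given: distance d = 40 m, time t = 18 s
Using v = d / t
v = 40 / 18
v = 20/9 m/s

20/9 m/s


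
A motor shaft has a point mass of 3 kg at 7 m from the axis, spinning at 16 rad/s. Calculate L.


Given: m = 3 kg, r = 7 m, omega = 16 rad/s
For a point mass: I = m*r^2
I = 3*7^2 = 3*49 = 147
L = I*omega = 147*16
L = 2352 kg*m^2/s

2352 kg*m^2/s


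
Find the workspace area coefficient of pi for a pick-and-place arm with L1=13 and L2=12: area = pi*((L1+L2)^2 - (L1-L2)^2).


Given: L1 = 13, L2 = 12
(L1+L2)^2 = (25)^2 = 625
(L1-L2)^2 = (1)^2 = 1
Difference = 625 - 1 = 624
This equals 4*L1*L2 = 4*13*12 = 624
Workspace area = 624*pi

624


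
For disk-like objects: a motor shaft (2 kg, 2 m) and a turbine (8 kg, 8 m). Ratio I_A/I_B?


Given: M1=2 kg, R1=2 m, M2=8 kg, R2=8 m
For a disk: I = (1/2)*M*R^2, so I_A/I_B = (M1*R1^2)/(M2*R2^2)
M1*R1^2 = 2*4 = 8
M2*R2^2 = 8*64 = 512
I_A/I_B = 8/512 = 1/64

1/64


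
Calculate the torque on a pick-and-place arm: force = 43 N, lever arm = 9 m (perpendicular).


Given: F = 43 N, r = 9 m, angle = 90 deg (perpendicular)
Using tau = F * r * sin(90)
sin(90) = 1
tau = 43 * 9 * 1
tau = 387 Nm

387 Nm


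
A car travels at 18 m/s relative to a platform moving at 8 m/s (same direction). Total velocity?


Given: object velocity = 18 m/s, platform velocity = 8 m/s (same direction)
Using classical velocity addition: v_total = v_object + v_platform
v_total = 18 + 8
v_total = 26 m/s

26 m/s


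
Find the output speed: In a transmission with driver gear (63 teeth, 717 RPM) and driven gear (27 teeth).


Given: N1 = 63 teeth, w1 = 717 RPM, N2 = 27 teeth
Using N1*w1 = N2*w2
w2 = N1*w1 / N2
w2 = 63*717 / 27
w2 = 45171 / 27
w2 = 1673 RPM

1673 RPM


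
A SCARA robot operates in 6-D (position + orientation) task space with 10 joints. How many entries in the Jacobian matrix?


Given: task space dimension = 6, joints = 10
Jacobian is a 6 x 10 matrix
Total entries = rows * columns
Total = 6 * 10
Total = 60

60


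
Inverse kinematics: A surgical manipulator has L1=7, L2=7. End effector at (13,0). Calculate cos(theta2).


Given: L1 = 7, L2 = 7, target (x, y) = (13, 0)
Using cos(theta2) = (x^2 + y^2 - L1^2 - L2^2) / (2*L1*L2)
x^2 + y^2 = 13^2 + 0 = 169
L1^2 + L2^2 = 49 + 49 = 98
Numerator = 169 - 98 = 71
Denominator = 2*7*7 = 98
cos(theta2) = 71/98 = 71/98

71/98


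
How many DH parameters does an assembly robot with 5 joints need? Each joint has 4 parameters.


Given: 5 joints, 4 DH parameters per joint (d, theta, a, alpha)
Total DH parameters = number_of_joints * 4
Total = 5 * 4
Total = 20

20


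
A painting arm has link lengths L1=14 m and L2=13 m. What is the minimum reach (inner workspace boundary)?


Given: L1 = 14 m, L2 = 13 m
For a 2-link planar arm, min reach = |L1 - L2| (second link folded back)
Min reach = |14 - 13|
Min reach = 1 m

1 m


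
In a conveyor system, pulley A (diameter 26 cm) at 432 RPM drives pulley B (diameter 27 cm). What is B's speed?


Given: D1 = 26 cm, w1 = 432 RPM, D2 = 27 cm
Using D1*w1 = D2*w2
w2 = D1*w1 / D2
w2 = 26*432 / 27
w2 = 11232 / 27
w2 = 416 RPM

416 RPM


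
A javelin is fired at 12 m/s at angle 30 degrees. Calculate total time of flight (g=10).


Given: v0 = 12 m/s, theta = 30 deg, g = 10 m/s^2
sin(30) = 1/2
Using T = 2*v0*sin(theta) / g
T = 2*12*1/2 / 10
T = 12 / 10
T = 6/5 s

6/5 s


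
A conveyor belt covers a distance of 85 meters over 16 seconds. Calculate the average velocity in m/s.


Given: distance d = 85 m, time t = 16 s
Using v = d / t
v = 85 / 16
v = 85/16 m/s

85/16 m/s


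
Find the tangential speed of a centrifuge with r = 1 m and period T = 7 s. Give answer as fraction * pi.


Given: radius r = 1 m, period T = 7 s
Using v = 2*pi*r / T
v = 2*pi*1 / 7
v = 2*pi / 7
v = 2/7*pi m/s

2/7*pi m/s


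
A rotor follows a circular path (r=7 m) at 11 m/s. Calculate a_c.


Given: v = 11 m/s, r = 7 m
Using a_c = v^2 / r
a_c = 11^2 / 7
a_c = 121 / 7
a_c = 121/7 m/s^2

121/7 m/s^2


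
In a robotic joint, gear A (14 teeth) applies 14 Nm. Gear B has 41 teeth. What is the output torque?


Given: N1 = 14, N2 = 41, T1 = 14 Nm
Using T2/T1 = N2/N1
T2 = T1 * N2 / N1
T2 = 14 * 41 / 14
T2 = 574 / 14
T2 = 41 Nm

41 Nm


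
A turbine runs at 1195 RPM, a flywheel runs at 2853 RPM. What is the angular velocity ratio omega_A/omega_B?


Given: RPM_A = 1195, RPM_B = 2853
omega = 2*pi*RPM/60, so omega_A/omega_B = RPM_A / RPM_B
omega_A/omega_B = 1195 / 2853
omega_A/omega_B = 1195/2853

1195/2853


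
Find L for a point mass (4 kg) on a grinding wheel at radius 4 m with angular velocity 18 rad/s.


Given: m = 4 kg, r = 4 m, omega = 18 rad/s
For a point mass: I = m*r^2
I = 4*4^2 = 4*16 = 64
L = I*omega = 64*18
L = 1152 kg*m^2/s

1152 kg*m^2/s


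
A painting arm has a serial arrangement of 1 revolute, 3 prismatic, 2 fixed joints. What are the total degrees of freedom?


Given: serial robot with 1 revolute, 3 prismatic, 2 fixed joints
DOF contribution per joint type: revolute=1, prismatic=1, spherical=3, fixed=0
DOF = 1*1 + 3*1 + 2*0
DOF = 4

4


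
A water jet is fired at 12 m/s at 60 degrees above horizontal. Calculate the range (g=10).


Given: v0 = 12 m/s, theta = 60 deg, g = 10 m/s^2
sin(2*60) = sin(120) = sqrt(3)/2
Using R = v0^2 * sin(2*theta) / g
R = 12^2 * (sqrt(3)/2) / 10
R = 144 * sqrt(3) / 20
R = 36/5*sqrt(3) m

36/5*sqrt(3) m


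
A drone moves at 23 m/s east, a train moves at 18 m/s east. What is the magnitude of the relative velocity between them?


Given: v_A = 23 m/s east, v_B = 18 m/s east
Both move in the same direction; relative speed = |v_A - v_B|
|23 - 18| = |5|
= 5 m/s

5 m/s


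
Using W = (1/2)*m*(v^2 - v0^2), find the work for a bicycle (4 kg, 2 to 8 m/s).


Given: m = 4 kg, v0 = 2 m/s, v = 8 m/s
Using W = (1/2)*m*(v^2 - v0^2)
v^2 = 8^2 = 64
v0^2 = 2^2 = 4
v^2 - v0^2 = 64 - 4 = 60
W = (1/2)*4*60 = 120 J

120 J


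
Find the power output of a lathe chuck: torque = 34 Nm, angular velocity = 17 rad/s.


Given: tau = 34 Nm, omega = 17 rad/s
Using P = tau * omega
P = 34 * 17
P = 578 W

578 W


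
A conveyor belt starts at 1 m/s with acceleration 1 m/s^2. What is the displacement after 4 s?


Given: v0 = 1 m/s, a = 1 m/s^2, t = 4 s
Using s = v0*t + (1/2)*a*t^2
s = 1*4 + (1/2)*1*4^2
s = 4 + (1/2)*16
s = 4 + 8
s = 12

12 m


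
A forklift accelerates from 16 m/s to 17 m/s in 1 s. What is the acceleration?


Given: initial velocity v0 = 16 m/s, final velocity v = 17 m/s, time t = 1 s
Using a = (v - v0) / t
a = (17 - 16) / 1
a = 1 / 1
a = 1 m/s^2

1 m/s^2


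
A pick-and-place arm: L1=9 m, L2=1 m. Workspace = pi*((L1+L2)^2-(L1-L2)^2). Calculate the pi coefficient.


Given: L1 = 9, L2 = 1
(L1+L2)^2 = (10)^2 = 100
(L1-L2)^2 = (8)^2 = 64
Difference = 100 - 64 = 36
This equals 4*L1*L2 = 4*9*1 = 36
Workspace area = 36*pi

36


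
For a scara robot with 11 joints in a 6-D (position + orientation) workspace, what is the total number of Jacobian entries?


Given: task space dimension = 6, joints = 11
Jacobian is a 6 x 11 matrix
Total entries = rows * columns
Total = 6 * 11
Total = 66

66


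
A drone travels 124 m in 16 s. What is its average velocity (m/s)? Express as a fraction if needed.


Given: distance d = 124 m, time t = 16 s
Using v = d / t
v = 124 / 16
v = 31/4 m/s

31/4 m/s


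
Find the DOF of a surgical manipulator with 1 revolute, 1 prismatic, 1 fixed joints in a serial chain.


Given: serial robot with 1 revolute, 1 prismatic, 1 fixed joints
DOF contribution per joint type: revolute=1, prismatic=1, spherical=3, fixed=0
DOF = 1*1 + 1*1 + 1*0
DOF = 2

2


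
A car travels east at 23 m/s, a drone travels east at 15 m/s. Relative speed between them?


Given: v_A = 23 m/s east, v_B = 15 m/s east
Both move in the same direction; relative speed = |v_A - v_B|
|23 - 15| = |8|
= 8 m/s

8 m/s


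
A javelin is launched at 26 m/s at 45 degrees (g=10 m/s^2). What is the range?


Given: v0 = 26 m/s, theta = 45 deg, g = 10 m/s^2
sin(2*45) = sin(90) = 1
Using R = v0^2 * sin(2*theta) / g
R = 26^2 * 1 / 10
R = 676 / 10
R = 338/5 m

338/5 m
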